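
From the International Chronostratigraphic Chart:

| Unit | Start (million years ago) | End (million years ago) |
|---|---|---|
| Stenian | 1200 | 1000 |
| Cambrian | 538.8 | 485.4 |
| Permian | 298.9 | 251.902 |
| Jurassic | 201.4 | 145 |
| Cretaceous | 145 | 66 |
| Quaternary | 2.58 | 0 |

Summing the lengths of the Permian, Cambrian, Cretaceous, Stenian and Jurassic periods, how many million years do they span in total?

435.798 million years

Duration is start − end for each: (298.9 − 251.902) + (538.8 − 485.4) + (145 − 66) + (1200 − 1000) + (201.4 − 145).
That is 46.998 + 53.4 + 79 + 200 + 56.4, which totals 435.798 million years.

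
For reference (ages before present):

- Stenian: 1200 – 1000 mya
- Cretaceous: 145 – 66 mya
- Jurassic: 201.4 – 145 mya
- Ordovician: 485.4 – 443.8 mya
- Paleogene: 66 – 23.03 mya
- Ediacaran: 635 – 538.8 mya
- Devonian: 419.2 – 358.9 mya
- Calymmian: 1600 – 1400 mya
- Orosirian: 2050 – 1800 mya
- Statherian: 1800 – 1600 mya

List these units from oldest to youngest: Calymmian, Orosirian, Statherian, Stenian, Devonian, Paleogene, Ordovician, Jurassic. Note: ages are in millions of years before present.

Read off each span (Ma): Calymmian 1600–1400; Orosirian 2050–1800; Statherian 1800–1600; Stenian 1200–1000; Devonian 419.2–358.9; Paleogene 66–23.03; Ordovician 485.4–443.8; Jurassic 201.4–145.
Larger Ma is older, so oldest→youngest is Orosirian, Statherian, Calymmian, Stenian, Ordovician, Devonian, Jurassic, Paleogene.

Orosirian, Statherian, Calymmian, Stenian, Ordovician, Devonian, Jurassic, Paleogene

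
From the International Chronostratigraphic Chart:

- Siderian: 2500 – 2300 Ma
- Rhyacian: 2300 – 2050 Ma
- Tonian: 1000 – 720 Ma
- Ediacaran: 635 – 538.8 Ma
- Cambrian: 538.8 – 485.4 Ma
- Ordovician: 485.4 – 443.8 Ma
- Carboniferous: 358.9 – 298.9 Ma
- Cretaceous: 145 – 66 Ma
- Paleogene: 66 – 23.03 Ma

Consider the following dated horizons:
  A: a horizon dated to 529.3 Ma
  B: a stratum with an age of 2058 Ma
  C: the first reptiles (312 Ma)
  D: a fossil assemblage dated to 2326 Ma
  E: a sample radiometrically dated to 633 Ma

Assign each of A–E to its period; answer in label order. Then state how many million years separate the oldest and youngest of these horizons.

A — Cambrian; B — Rhyacian; C — Carboniferous; D — Siderian; E — Ediacaran; span 2014 million years

A: 529.3 Ma lies in 538.8–485.4 Ma, so Cambrian.
B: 2058 Ma lies in 2300–2050 Ma, so Rhyacian.
C: 312 Ma lies in 358.9–298.9 Ma, so Carboniferous.
D: 2326 Ma lies in 2500–2300 Ma, so Siderian.
E: 633 Ma lies in 635–538.8 Ma, so Ediacaran.
Oldest = 2326 Ma, youngest = 312 Ma → span 2014 Myr.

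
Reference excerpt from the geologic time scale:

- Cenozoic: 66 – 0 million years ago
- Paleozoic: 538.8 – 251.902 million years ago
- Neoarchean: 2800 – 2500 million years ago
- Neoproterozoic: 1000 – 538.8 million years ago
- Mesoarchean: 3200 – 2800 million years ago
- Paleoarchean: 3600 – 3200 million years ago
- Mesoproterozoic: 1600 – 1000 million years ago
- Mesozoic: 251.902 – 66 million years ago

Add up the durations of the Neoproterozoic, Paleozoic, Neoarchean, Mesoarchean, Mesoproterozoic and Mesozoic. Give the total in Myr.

2234 million years

Duration is start − end for each: (1000 − 538.8) + (538.8 − 251.902) + (2800 − 2500) + (3200 − 2800) + (1600 − 1000) + (251.902 − 66).
That is 461.2 + 286.898 + 300 + 400 + 600 + 185.902, which totals 2234 million years.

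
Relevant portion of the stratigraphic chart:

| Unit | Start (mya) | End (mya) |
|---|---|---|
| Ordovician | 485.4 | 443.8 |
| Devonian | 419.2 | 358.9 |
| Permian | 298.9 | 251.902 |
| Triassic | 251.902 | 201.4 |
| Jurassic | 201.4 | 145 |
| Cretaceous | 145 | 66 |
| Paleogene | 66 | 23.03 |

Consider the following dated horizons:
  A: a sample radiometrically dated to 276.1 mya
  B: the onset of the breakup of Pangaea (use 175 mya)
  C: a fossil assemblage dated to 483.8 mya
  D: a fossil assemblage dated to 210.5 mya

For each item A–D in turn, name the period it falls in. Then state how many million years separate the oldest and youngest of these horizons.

A — Permian; B — Jurassic; C — Ordovician; D — Triassic; span 308.8 million years

A: 276.1 Ma lies in 298.9–251.902 Ma, so Permian.
B: 175 Ma lies in 201.4–145 Ma, so Jurassic.
C: 483.8 Ma lies in 485.4–443.8 Ma, so Ordovician.
D: 210.5 Ma lies in 251.902–201.4 Ma, so Triassic.
Oldest = 483.8 Ma, youngest = 175 Ma → span 308.8 Myr.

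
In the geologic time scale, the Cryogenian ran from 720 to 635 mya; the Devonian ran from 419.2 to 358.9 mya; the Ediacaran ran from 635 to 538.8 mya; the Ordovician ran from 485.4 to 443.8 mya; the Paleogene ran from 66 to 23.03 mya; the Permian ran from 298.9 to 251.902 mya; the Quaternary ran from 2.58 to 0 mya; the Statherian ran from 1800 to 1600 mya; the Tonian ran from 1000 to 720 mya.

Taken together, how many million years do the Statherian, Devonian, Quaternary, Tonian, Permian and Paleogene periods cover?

632.848 million years

Duration is start − end for each: (1800 − 1600) + (419.2 − 358.9) + (2.58 − 0) + (1000 − 720) + (298.9 − 251.902) + (66 − 23.03).
That is 200 + 60.3 + 2.58 + 280 + 46.998 + 42.97, which totals 632.848 million years.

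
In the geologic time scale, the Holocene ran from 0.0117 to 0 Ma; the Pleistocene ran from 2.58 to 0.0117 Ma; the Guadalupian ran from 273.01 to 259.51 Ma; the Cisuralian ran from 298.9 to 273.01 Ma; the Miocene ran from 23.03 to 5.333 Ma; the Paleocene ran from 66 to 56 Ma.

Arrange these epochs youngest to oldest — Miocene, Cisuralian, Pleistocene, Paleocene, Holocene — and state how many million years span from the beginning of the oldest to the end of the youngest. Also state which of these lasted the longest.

Holocene, Pleistocene, Miocene, Paleocene, Cisuralian; total span 298.9 Myr; longest is Cisuralian

Start ages (Ma): Cisuralian 298.9, Paleocene 66, Miocene 23.03, Pleistocene 2.58, Holocene 0.0117.
Ordered youngest to oldest: Holocene, Pleistocene, Miocene, Paleocene, Cisuralian.
Span = 298.9 − 0 = 298.9 Myr.
Durations: Pleistocene 2.5683, Holocene 0.0117, Miocene 17.697, Cisuralian 25.89, Paleocene 10 → longest is Cisuralian (25.89 Myr).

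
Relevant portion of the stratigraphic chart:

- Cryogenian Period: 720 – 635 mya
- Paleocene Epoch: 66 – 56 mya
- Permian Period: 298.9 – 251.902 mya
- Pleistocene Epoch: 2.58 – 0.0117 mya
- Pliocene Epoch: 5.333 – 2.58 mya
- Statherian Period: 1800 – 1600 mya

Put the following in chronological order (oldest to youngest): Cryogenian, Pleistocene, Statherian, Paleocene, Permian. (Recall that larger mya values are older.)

Statherian, Cryogenian, Permian, Paleocene, Pleistocene

The oldest of these is Statherian (starts 1800 Ma) and the youngest is Pleistocene (ends 0.0117 Ma).
In between, by decreasing start age: Cryogenian (720), Permian (298.9), Paleocene (66).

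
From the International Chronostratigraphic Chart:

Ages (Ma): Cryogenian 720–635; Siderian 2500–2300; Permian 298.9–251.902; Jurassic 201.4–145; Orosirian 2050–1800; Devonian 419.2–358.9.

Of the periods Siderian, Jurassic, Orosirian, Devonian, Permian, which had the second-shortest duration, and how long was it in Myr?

Durations: Siderian 200; Jurassic 56.4; Orosirian 250; Devonian 60.3; Permian 46.998 Myr.
Sorted shortest-first: Permian (46.998), Jurassic (56.4), Devonian (60.3), Siderian (200), Orosirian (250).
The second shortest is Jurassic at 56.4 Myr.

Jurassic, 56.4 million years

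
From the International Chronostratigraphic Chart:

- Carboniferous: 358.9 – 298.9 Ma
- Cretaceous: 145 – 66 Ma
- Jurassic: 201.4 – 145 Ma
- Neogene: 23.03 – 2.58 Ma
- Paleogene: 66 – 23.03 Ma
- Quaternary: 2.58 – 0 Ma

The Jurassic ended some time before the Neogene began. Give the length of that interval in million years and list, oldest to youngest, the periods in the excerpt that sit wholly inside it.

End of Jurassic = 145 Ma; start of Neogene = 23.03 Ma.
Gap = 145 − 23.03 = 121.97 Myr.
Periods wholly inside 145–23.03 Ma: Cretaceous (145–66), Paleogene (66–23.03).

121.97 million years; Cretaceous, Paleogene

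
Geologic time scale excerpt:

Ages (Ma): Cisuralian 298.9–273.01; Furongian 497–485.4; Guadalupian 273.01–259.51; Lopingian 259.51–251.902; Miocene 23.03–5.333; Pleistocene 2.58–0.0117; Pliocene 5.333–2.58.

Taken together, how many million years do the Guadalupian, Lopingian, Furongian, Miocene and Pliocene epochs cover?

Duration is start − end for each: (273.01 − 259.51) + (259.51 − 251.902) + (497 − 485.4) + (23.03 − 5.333) + (5.333 − 2.58).
That is 13.5 + 7.608 + 11.6 + 17.697 + 2.753, which totals 53.158 million years.

53.158 million years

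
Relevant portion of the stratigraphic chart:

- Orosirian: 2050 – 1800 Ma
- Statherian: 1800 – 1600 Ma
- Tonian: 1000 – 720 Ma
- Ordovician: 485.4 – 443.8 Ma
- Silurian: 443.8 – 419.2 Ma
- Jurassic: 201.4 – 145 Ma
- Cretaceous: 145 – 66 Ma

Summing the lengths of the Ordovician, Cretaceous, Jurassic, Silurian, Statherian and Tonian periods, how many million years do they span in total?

681.6 million years

Each duration: Ordovician = 41.6; Cretaceous = 79; Jurassic = 56.4; Silurian = 24.6; Statherian = 200; Tonian = 280.
Sum: 41.6 + 79 + 56.4 + 24.6 + 200 + 280 = 681.6 Myr.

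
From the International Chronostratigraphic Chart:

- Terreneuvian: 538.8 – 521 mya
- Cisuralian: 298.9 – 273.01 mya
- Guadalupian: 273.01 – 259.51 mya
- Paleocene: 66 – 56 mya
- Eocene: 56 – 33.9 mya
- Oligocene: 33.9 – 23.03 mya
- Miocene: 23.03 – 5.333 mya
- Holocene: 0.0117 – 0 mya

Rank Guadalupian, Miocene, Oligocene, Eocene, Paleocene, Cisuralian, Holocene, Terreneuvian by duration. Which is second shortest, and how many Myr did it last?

Durations: Guadalupian 13.5; Miocene 17.697; Oligocene 10.87; Eocene 22.1; Paleocene 10; Cisuralian 25.89; Holocene 0.0117; Terreneuvian 17.8 Myr.
Sorted shortest-first: Holocene (0.0117), Paleocene (10), Oligocene (10.87), Guadalupian (13.5), Miocene (17.697), Terreneuvian (17.8), Eocene (22.1), Cisuralian (25.89).
The second shortest is Paleocene at 10 Myr.

Paleocene, 10 million years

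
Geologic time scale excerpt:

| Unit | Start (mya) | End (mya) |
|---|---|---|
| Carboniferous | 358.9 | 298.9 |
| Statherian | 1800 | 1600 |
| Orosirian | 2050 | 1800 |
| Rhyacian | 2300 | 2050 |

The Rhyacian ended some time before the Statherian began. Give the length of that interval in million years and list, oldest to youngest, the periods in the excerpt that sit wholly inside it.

250 million years; Orosirian

End of Rhyacian = 2050 Ma; start of Statherian = 1800 Ma.
Gap = 2050 − 1800 = 250 Myr.
Periods wholly inside 2050–1800 Ma: Orosirian (2050–1800).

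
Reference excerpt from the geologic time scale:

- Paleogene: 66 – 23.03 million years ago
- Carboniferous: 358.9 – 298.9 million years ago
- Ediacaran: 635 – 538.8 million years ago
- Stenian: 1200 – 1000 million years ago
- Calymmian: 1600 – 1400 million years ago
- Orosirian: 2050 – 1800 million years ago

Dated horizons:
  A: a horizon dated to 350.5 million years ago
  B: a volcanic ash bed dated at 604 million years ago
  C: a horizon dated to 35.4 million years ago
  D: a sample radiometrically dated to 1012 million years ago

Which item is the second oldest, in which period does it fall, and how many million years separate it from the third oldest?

B, in the Ediacaran; 253.5 million years to A

Sorted oldest-first by Ma: D (1012), B (604), A (350.5), C (35.4).
The second oldest is B at 604 Ma, which lies in 635–538.8 Ma: the Ediacaran.
The third oldest is A at 350.5 Ma; separation = |604 − 350.5| = 253.5 Myr.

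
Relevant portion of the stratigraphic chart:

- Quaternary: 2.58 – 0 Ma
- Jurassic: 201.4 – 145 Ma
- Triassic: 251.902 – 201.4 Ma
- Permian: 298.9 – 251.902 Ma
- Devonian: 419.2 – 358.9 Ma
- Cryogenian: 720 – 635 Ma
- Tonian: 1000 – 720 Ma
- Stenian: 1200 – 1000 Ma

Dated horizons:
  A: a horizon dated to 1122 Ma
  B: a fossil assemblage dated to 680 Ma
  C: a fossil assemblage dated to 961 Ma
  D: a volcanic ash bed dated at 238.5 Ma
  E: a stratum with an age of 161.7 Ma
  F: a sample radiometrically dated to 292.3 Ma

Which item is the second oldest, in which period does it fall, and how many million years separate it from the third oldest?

C, in the Tonian; 281 million years to B

Sorted oldest-first by Ma: A (1122), C (961), B (680), F (292.3), D (238.5), E (161.7).
The second oldest is C at 961 Ma, which lies in 1000–720 Ma: the Tonian.
The third oldest is B at 680 Ma; separation = |961 − 680| = 281 Myr.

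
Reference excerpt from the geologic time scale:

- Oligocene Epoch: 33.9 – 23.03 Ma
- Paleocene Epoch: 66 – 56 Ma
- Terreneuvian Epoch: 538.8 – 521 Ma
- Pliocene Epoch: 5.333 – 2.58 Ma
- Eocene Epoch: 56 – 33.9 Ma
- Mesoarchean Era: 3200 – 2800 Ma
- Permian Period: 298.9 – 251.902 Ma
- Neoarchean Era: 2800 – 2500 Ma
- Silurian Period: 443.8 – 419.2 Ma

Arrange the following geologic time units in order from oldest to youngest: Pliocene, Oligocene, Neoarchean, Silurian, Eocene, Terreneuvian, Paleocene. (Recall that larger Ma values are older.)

Read off each span (Ma): Pliocene 5.333–2.58; Oligocene 33.9–23.03; Neoarchean 2800–2500; Silurian 443.8–419.2; Eocene 56–33.9; Terreneuvian 538.8–521; Paleocene 66–56.
Larger Ma is older, so oldest→youngest is Neoarchean, Terreneuvian, Silurian, Paleocene, Eocene, Oligocene, Pliocene.

Neoarchean → Terreneuvian → Silurian → Paleocene → Eocene → Oligocene → Pliocene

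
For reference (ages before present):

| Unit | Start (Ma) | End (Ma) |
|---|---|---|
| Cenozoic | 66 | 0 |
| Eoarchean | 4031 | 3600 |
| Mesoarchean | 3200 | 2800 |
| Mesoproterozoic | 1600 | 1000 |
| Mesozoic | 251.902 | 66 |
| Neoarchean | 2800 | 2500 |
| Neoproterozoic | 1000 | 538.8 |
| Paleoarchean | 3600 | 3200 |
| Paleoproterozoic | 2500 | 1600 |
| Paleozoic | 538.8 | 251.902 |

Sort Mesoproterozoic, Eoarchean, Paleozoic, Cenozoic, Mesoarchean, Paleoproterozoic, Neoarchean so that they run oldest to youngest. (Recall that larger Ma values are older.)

Read off each span (Ma): Mesoproterozoic 1600–1000; Eoarchean 4031–3600; Paleozoic 538.8–251.902; Cenozoic 66–0; Mesoarchean 3200–2800; Paleoproterozoic 2500–1600; Neoarchean 2800–2500.
Larger Ma is older, so oldest→youngest is Eoarchean, Mesoarchean, Neoarchean, Paleoproterozoic, Mesoproterozoic, Paleozoic, Cenozoic.

Eoarchean → Mesoarchean → Neoarchean → Paleoproterozoic → Mesoproterozoic → Paleozoic → Cenozoic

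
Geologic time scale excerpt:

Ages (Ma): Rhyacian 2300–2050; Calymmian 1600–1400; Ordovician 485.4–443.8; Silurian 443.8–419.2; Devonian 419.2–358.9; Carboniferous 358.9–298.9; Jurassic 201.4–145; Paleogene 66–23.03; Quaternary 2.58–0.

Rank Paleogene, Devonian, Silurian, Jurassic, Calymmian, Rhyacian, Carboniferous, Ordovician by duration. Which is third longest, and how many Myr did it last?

Devonian, 60.3 million years

Start − end for each: Paleogene 66 − 23.03 = 42.97; Devonian 419.2 − 358.9 = 60.3; Silurian 443.8 − 419.2 = 24.6; Jurassic 201.4 − 145 = 56.4; Calymmian 1600 − 1400 = 200; Rhyacian 2300 − 2050 = 250; Carboniferous 358.9 − 298.9 = 60; Ordovician 485.4 − 443.8 = 41.6.
Ranking these from longest: Rhyacian > Calymmian > Devonian > Carboniferous > Jurassic > Paleogene > Ordovician > Silurian.
Position 3 in that ranking is Devonian, which lasted 60.3 Myr.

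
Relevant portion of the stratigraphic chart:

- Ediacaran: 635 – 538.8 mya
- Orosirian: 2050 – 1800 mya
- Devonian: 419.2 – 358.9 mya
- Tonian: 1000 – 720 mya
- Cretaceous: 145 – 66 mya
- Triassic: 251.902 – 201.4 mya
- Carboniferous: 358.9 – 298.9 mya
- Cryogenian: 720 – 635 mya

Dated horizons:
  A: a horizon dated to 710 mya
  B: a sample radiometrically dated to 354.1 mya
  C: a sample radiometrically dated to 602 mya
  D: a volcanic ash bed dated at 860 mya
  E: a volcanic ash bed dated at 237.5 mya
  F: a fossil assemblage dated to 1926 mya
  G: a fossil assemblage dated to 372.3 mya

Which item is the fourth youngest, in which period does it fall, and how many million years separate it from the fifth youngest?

Sorted youngest-first by Ma: E (237.5), B (354.1), G (372.3), C (602), A (710), D (860), F (1926).
The fourth youngest is C at 602 Ma, which lies in 635–538.8 Ma: the Ediacaran.
The fifth youngest is A at 710 Ma; separation = |602 − 710| = 108 Myr.

C, in the Ediacaran; 108 million years to A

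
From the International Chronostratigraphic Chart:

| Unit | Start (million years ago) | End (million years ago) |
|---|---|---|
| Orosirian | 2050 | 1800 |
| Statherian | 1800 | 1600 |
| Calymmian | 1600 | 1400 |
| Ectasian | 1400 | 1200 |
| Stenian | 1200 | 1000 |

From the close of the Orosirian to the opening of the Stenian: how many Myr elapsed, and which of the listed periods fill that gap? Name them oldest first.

600 million years; Statherian, Calymmian, Ectasian

End of Orosirian = 1800 Ma; start of Stenian = 1200 Ma.
Gap = 1800 − 1200 = 600 Myr.
Periods wholly inside 1800–1200 Ma: Statherian (1800–1600), Calymmian (1600–1400), Ectasian (1400–1200).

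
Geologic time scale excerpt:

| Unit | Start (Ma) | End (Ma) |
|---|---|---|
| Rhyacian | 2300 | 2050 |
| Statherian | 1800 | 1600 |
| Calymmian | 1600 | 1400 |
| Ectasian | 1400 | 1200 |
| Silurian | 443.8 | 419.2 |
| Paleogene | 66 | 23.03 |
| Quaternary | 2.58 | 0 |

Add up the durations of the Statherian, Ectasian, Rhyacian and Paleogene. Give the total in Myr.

Each duration: Statherian = 200; Ectasian = 200; Rhyacian = 250; Paleogene = 42.97.
Sum: 200 + 200 + 250 + 42.97 = 692.97 Myr.

692.97 million years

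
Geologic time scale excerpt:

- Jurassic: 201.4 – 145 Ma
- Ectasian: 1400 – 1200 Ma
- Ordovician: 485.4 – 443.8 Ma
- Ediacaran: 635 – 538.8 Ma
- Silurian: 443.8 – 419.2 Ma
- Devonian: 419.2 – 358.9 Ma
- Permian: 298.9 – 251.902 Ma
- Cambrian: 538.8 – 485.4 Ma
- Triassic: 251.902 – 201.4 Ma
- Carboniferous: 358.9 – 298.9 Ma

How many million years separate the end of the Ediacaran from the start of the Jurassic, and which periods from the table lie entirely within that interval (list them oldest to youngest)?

337.4 million years; Cambrian, Ordovician, Silurian, Devonian, Carboniferous, Permian, Triassic

The Ediacaran closes at 538.8 Ma and the Jurassic opens at 201.4 Ma, so the interval is 538.8 − 201.4 = 337.4 Myr.
A period fits inside if it starts at or after 538.8 Ma and ends at or before 201.4 Ma; oldest first that gives Cambrian, Ordovician, Silurian, Devonian, Carboniferous, Permian, Triassic.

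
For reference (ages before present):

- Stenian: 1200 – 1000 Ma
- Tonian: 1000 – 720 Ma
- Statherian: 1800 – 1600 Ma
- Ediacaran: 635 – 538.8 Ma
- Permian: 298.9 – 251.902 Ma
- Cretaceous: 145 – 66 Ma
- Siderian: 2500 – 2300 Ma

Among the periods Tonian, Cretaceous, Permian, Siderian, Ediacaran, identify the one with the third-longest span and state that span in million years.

Start − end for each: Tonian 1000 − 720 = 280; Cretaceous 145 − 66 = 79; Permian 298.9 − 251.902 = 46.998; Siderian 2500 − 2300 = 200; Ediacaran 635 − 538.8 = 96.2.
Ranking these from longest: Tonian > Siderian > Ediacaran > Cretaceous > Permian.
Position 3 in that ranking is Ediacaran, which lasted 96.2 Myr.

Ediacaran, 96.2 million years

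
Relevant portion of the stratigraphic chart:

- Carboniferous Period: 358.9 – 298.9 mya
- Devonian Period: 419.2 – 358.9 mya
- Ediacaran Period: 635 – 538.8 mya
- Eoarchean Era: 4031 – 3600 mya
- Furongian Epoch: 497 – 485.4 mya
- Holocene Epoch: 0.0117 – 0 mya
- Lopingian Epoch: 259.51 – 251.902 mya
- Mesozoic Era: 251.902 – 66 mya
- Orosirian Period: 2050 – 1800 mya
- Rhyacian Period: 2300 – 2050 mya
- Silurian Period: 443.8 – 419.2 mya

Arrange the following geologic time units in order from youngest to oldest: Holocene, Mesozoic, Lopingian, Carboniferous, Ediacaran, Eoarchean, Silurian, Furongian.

Holocene, Mesozoic, Lopingian, Carboniferous, Silurian, Furongian, Ediacaran, Eoarchean

Read off each span (Ma): Holocene 0.0117–0; Mesozoic 251.902–66; Lopingian 259.51–251.902; Carboniferous 358.9–298.9; Ediacaran 635–538.8; Eoarchean 4031–3600; Silurian 443.8–419.2; Furongian 497–485.4.
Larger Ma is older, so oldest→youngest is Eoarchean, Ediacaran, Furongian, Silurian, Carboniferous, Lopingian, Mesozoic, Holocene; reverse it for youngest→oldest.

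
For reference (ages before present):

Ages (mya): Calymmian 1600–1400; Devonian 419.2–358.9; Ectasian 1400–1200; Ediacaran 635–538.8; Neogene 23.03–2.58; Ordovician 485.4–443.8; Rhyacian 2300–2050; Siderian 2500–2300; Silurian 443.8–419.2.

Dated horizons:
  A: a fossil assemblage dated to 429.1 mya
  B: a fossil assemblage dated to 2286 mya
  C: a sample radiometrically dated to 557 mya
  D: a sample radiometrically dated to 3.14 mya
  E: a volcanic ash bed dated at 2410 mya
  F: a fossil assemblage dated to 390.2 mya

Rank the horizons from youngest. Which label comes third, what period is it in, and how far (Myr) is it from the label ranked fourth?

A, in the Silurian; 127.9 million years to C

Smaller Ma means younger, so youngest first: D 3.14 < F 390.2 < A 429.1 < C 557 < B 2286 < E 2410.
Counting 3 along gives A (429.1 Ma); the excerpt puts that inside the Silurian, 443.8–419.2 Ma.
Next in line is C (557 Ma), and 557 − 429.1 = 127.9 Myr.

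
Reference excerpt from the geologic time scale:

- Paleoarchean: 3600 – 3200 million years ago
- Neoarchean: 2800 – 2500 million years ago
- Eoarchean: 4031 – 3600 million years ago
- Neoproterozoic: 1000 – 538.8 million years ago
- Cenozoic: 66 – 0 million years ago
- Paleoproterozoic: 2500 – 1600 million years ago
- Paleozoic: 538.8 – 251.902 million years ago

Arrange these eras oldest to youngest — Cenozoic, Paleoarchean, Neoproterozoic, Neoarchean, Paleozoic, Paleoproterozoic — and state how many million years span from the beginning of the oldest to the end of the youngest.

Paleoarchean, Neoarchean, Paleoproterozoic, Neoproterozoic, Paleozoic, Cenozoic; total span 3600 Myr

Start ages (Ma): Paleoarchean 3600, Neoarchean 2800, Paleoproterozoic 2500, Neoproterozoic 1000, Paleozoic 538.8, Cenozoic 66.
Ordered oldest to youngest: Paleoarchean, Neoarchean, Paleoproterozoic, Neoproterozoic, Paleozoic, Cenozoic.
Span = 3600 − 0 = 3600 Myr.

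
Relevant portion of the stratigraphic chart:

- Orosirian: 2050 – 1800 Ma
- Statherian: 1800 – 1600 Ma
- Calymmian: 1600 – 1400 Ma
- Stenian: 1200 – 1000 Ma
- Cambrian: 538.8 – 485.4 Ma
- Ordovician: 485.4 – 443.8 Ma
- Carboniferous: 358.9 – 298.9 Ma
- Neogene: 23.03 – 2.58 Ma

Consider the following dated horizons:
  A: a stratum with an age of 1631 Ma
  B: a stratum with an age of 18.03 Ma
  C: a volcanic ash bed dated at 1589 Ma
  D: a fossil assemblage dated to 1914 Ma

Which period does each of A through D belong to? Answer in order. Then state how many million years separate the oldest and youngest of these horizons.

Match each age against the start–end ranges in the excerpt: A = 1631 Ma → Statherian (1800–1600); B = 18.03 Ma → Neogene (23.03–2.58); C = 1589 Ma → Calymmian (1600–1400); D = 1914 Ma → Orosirian (2050–1800).
The largest age is 1914 Ma and the smallest is 18.03 Ma; their difference is 1895.97 Myr.

A — Statherian; B — Neogene; C — Calymmian; D — Orosirian; span 1895.97 million years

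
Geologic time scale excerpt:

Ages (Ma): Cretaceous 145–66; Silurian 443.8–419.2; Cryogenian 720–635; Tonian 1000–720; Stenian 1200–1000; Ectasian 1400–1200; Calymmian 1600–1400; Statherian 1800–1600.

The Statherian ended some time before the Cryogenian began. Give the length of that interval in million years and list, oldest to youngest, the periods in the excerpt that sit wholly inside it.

The Statherian closes at 1600 Ma and the Cryogenian opens at 720 Ma, so the interval is 1600 − 720 = 880 Myr.
A period fits inside if it starts at or after 1600 Ma and ends at or before 720 Ma; oldest first that gives Calymmian, Ectasian, Stenian, Tonian.

880 million years; Calymmian, Ectasian, Stenian, Tonian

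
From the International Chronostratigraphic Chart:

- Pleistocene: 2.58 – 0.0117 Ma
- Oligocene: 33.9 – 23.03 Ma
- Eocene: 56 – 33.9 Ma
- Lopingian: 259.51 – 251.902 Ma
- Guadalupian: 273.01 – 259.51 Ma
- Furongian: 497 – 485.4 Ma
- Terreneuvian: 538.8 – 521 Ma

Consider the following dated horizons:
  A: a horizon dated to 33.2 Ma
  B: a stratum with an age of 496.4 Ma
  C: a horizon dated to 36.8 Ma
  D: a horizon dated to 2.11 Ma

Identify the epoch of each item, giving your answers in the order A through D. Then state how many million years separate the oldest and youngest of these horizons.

Match each age against the start–end ranges in the excerpt: A = 33.2 Ma → Oligocene (33.9–23.03); B = 496.4 Ma → Furongian (497–485.4); C = 36.8 Ma → Eocene (56–33.9); D = 2.11 Ma → Pleistocene (2.58–0.0117).
The largest age is 496.4 Ma and the smallest is 2.11 Ma; their difference is 494.29 Myr.

A — Oligocene; B — Furongian; C — Eocene; D — Pleistocene; span 494.29 million years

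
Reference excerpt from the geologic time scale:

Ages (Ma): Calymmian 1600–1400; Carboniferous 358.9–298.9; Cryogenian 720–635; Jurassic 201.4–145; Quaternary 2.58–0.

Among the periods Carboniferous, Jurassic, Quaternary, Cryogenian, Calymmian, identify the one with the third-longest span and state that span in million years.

Start − end for each: Carboniferous 358.9 − 298.9 = 60; Jurassic 201.4 − 145 = 56.4; Quaternary 2.58 − 0 = 2.58; Cryogenian 720 − 635 = 85; Calymmian 1600 − 1400 = 200.
Ranking these from longest: Calymmian > Cryogenian > Carboniferous > Jurassic > Quaternary.
Position 3 in that ranking is Carboniferous, which lasted 60 Myr.

Carboniferous, 60 million years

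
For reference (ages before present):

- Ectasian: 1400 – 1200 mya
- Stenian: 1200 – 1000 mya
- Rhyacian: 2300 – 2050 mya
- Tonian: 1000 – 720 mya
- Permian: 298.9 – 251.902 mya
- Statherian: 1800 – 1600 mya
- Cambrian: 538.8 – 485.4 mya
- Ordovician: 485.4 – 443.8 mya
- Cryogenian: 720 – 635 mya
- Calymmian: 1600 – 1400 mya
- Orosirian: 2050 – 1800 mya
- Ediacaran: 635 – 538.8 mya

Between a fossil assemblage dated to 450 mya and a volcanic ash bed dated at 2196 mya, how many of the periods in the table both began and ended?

9

The older date is 2196 Ma and the younger is 450 Ma.
Periods with start < 2196 and end > 450 Ma: Orosirian (2050–1800), Statherian (1800–1600), Calymmian (1600–1400), Ectasian (1400–1200), Stenian (1200–1000), Tonian (1000–720), Cryogenian (720–635), Ediacaran (635–538.8), Cambrian (538.8–485.4).
That is 9 complete periods.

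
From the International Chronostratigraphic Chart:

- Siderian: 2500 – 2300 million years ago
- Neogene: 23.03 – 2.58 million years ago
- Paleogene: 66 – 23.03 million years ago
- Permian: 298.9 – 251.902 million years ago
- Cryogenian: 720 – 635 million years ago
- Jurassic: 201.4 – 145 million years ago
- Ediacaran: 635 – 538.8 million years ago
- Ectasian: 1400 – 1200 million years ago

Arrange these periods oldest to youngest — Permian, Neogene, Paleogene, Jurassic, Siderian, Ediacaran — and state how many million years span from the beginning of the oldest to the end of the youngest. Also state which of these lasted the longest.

Siderian, Ediacaran, Permian, Jurassic, Paleogene, Neogene; total span 2497.42 Myr; longest is Siderian

From the excerpt: Permian 298.9–251.902; Neogene 23.03–2.58; Paleogene 66–23.03; Jurassic 201.4–145; Siderian 2500–2300; Ediacaran 635–538.8 (Ma).
Larger Ma is earlier, so the oldest is Siderian and the youngest is Neogene; oldest to youngest: Siderian, Ediacaran, Permian, Jurassic, Paleogene, Neogene.
Oldest start 2500 minus youngest end 2.58 gives 2497.42 Myr overall.
Individual lengths (start − end): Neogene 20.45; Jurassic 56.4; Permian 46.998; Siderian 200; Paleogene 42.97; Ediacaran 96.2. The largest is Siderian at 200 Myr.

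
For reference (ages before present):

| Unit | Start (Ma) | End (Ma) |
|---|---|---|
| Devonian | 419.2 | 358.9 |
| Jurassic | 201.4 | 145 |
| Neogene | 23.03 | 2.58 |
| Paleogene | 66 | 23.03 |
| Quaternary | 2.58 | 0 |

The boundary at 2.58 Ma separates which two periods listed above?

The Neogene ends at 2.58 Ma and the Quaternary begins at 2.58 Ma, so they share that boundary.

Neogene and Quaternary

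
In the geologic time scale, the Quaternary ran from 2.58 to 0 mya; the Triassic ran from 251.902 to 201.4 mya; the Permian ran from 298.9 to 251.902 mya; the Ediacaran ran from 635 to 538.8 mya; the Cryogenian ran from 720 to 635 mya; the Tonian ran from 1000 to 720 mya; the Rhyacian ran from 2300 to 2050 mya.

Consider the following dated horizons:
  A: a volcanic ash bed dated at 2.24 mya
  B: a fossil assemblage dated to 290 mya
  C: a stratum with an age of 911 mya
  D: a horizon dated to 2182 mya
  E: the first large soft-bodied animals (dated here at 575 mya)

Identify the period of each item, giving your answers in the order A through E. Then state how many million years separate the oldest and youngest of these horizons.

Match each age against the start–end ranges in the excerpt: A = 2.24 Ma → Quaternary (2.58–0); B = 290 Ma → Permian (298.9–251.902); C = 911 Ma → Tonian (1000–720); D = 2182 Ma → Rhyacian (2300–2050); E = 575 Ma → Ediacaran (635–538.8).
The largest age is 2182 Ma and the smallest is 2.24 Ma; their difference is 2179.76 Myr.

A — Quaternary; B — Permian; C — Tonian; D — Rhyacian; E — Ediacaran; span 2179.76 million years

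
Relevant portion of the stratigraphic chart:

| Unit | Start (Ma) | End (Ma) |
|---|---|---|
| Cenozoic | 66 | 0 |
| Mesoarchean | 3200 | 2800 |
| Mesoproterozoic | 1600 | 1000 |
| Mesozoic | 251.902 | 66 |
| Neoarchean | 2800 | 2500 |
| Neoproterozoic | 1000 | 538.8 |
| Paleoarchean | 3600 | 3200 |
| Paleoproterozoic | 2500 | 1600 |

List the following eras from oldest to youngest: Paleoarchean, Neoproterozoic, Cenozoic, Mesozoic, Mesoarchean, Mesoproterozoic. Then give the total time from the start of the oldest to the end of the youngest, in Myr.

Paleoarchean, Mesoarchean, Mesoproterozoic, Neoproterozoic, Mesozoic, Cenozoic; total span 3600 Myr

Start ages (Ma): Paleoarchean 3600, Mesoarchean 3200, Mesoproterozoic 1600, Neoproterozoic 1000, Mesozoic 251.902, Cenozoic 66.
Ordered oldest to youngest: Paleoarchean, Mesoarchean, Mesoproterozoic, Neoproterozoic, Mesozoic, Cenozoic.
Span = 3600 − 0 = 3600 Myr.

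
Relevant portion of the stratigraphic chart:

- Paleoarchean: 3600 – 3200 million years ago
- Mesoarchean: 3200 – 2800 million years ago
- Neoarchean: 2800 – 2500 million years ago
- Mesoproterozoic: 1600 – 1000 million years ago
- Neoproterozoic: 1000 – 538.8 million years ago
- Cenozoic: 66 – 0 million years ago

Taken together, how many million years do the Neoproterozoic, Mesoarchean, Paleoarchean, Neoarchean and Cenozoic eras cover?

1627.2 million years

Duration is start − end for each: (1000 − 538.8) + (3200 − 2800) + (3600 − 3200) + (2800 − 2500) + (66 − 0).
That is 461.2 + 400 + 400 + 300 + 66, which totals 1627.2 million years.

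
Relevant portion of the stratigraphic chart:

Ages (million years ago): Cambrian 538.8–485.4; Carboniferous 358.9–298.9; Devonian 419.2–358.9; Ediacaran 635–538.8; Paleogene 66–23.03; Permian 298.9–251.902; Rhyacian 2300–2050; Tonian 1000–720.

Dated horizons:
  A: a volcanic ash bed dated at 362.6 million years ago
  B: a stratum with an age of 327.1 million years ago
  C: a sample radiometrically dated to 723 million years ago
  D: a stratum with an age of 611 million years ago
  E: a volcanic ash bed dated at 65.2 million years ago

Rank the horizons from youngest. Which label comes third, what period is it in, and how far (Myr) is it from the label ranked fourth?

A, in the Devonian; 248.4 million years to D

Sorted youngest-first by Ma: E (65.2), B (327.1), A (362.6), D (611), C (723).
The third youngest is A at 362.6 Ma, which lies in 419.2–358.9 Ma: the Devonian.
The fourth youngest is D at 611 Ma; separation = |362.6 − 611| = 248.4 Myr.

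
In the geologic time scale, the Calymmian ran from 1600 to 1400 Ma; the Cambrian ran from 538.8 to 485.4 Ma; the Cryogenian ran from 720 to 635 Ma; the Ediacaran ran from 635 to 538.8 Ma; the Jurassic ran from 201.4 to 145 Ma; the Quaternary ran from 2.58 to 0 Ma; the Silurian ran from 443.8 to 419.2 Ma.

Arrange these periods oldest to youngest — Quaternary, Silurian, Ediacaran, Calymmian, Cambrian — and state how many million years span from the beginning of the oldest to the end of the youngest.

Calymmian, Ediacaran, Cambrian, Silurian, Quaternary; total span 1600 Myr

From the excerpt: Quaternary 2.58–0; Silurian 443.8–419.2; Ediacaran 635–538.8; Calymmian 1600–1400; Cambrian 538.8–485.4 (Ma).
Larger Ma is earlier, so the oldest is Calymmian and the youngest is Quaternary; oldest to youngest: Calymmian, Ediacaran, Cambrian, Silurian, Quaternary.
Oldest start 1600 minus youngest end 0 gives 1600 Myr overall.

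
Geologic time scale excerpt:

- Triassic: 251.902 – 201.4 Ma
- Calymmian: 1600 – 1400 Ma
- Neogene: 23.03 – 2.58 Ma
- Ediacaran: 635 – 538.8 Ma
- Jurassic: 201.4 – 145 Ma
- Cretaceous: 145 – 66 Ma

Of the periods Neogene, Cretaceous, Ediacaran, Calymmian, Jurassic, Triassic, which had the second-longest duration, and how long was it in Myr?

Durations: Neogene 20.45; Cretaceous 79; Ediacaran 96.2; Calymmian 200; Jurassic 56.4; Triassic 50.502 Myr.
Sorted longest-first: Calymmian (200), Ediacaran (96.2), Cretaceous (79), Jurassic (56.4), Triassic (50.502), Neogene (20.45).
The second longest is Ediacaran at 96.2 Myr.

Ediacaran, 96.2 million years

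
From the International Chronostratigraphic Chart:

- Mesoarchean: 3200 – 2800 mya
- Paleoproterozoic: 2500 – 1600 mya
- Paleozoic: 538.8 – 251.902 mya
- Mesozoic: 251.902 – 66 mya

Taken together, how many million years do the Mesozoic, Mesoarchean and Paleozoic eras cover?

Each duration: Mesozoic = 185.902; Mesoarchean = 400; Paleozoic = 286.898.
Sum: 185.902 + 400 + 286.898 = 872.8 Myr.

872.8 million years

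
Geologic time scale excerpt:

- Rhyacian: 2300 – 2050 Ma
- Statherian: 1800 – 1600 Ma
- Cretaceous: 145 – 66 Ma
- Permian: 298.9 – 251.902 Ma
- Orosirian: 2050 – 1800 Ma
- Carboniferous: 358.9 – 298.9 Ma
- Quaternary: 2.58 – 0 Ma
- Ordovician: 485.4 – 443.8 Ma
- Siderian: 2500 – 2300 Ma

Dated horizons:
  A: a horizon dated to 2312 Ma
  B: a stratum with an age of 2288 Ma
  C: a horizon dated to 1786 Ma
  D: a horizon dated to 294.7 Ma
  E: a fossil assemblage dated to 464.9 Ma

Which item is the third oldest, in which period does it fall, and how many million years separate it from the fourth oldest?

Larger Ma means older, so oldest first: A 2312 > B 2288 > C 1786 > E 464.9 > D 294.7.
Counting 3 along gives C (1786 Ma); the excerpt puts that inside the Statherian, 1800–1600 Ma.
Next in line is E (464.9 Ma), and 1786 − 464.9 = 1321.1 Myr.

C, in the Statherian; 1321.1 million years to E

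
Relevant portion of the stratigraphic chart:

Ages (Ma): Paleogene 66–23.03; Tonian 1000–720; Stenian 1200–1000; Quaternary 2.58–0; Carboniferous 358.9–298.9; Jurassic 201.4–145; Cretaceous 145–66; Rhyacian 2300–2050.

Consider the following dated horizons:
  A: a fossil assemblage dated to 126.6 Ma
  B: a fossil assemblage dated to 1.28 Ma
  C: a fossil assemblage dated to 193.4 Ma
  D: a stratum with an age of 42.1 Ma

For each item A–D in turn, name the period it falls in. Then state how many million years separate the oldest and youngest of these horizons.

A — Cretaceous; B — Quaternary; C — Jurassic; D — Paleogene; span 192.12 million years

Match each age against the start–end ranges in the excerpt: A = 126.6 Ma → Cretaceous (145–66); B = 1.28 Ma → Quaternary (2.58–0); C = 193.4 Ma → Jurassic (201.4–145); D = 42.1 Ma → Paleogene (66–23.03).
The largest age is 193.4 Ma and the smallest is 1.28 Ma; their difference is 192.12 Myr.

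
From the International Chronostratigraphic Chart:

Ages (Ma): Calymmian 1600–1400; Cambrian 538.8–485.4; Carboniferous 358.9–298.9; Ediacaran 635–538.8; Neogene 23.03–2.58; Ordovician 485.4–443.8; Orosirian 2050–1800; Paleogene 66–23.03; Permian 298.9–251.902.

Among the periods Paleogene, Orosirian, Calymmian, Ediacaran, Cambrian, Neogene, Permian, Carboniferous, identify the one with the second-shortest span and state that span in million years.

Paleogene, 42.97 million years

Durations: Paleogene 42.97; Orosirian 250; Calymmian 200; Ediacaran 96.2; Cambrian 53.4; Neogene 20.45; Permian 46.998; Carboniferous 60 Myr.
Sorted shortest-first: Neogene (20.45), Paleogene (42.97), Permian (46.998), Cambrian (53.4), Carboniferous (60), Ediacaran (96.2), Calymmian (200), Orosirian (250).
The second shortest is Paleogene at 42.97 Myr.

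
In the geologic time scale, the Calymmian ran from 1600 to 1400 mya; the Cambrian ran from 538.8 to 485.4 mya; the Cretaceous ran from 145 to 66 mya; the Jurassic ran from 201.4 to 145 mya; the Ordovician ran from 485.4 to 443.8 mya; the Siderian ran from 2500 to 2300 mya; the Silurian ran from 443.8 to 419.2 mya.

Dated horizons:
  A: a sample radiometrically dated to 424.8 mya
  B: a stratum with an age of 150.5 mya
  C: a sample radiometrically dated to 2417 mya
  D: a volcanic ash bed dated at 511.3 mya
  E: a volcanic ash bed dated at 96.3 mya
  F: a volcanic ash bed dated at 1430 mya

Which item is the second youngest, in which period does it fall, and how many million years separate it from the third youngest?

B, in the Jurassic; 274.3 million years to A

Smaller Ma means younger, so youngest first: E 96.3 < B 150.5 < A 424.8 < D 511.3 < F 1430 < C 2417.
Counting 2 along gives B (150.5 Ma); the excerpt puts that inside the Jurassic, 201.4–145 Ma.
Next in line is A (424.8 Ma), and 424.8 − 150.5 = 274.3 Myr.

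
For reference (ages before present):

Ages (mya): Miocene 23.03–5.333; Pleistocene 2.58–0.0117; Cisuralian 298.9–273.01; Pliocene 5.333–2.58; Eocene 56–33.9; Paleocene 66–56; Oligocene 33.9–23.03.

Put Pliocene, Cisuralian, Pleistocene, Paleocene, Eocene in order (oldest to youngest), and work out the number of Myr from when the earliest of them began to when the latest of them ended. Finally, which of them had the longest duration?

Cisuralian → Paleocene → Eocene → Pliocene → Pleistocene; total span 298.8883 Myr; longest is Cisuralian

Start ages (Ma): Cisuralian 298.9, Paleocene 66, Eocene 56, Pliocene 5.333, Pleistocene 2.58.
Ordered oldest to youngest: Cisuralian, Paleocene, Eocene, Pliocene, Pleistocene.
Span = 298.9 − 0.0117 = 298.8883 Myr.
Durations: Pleistocene 2.5683, Paleocene 10, Pliocene 2.753, Cisuralian 25.89, Eocene 22.1 → longest is Cisuralian (25.89 Myr).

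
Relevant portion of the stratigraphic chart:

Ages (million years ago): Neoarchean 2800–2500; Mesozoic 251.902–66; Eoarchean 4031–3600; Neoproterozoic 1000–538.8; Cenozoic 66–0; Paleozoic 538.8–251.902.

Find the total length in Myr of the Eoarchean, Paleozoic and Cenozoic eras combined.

783.898 million years

Duration is start − end for each: (4031 − 3600) + (538.8 − 251.902) + (66 − 0).
That is 431 + 286.898 + 66, which totals 783.898 million years.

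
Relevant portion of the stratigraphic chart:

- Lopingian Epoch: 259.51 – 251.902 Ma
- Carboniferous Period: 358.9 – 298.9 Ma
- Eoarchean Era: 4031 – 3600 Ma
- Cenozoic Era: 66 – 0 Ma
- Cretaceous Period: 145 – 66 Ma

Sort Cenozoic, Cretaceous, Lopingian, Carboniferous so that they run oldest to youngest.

Sorting by start age (descending Ma, since larger Ma = older): Carboniferous began 358.9, Lopingian began 259.51, Cretaceous began 145, Cenozoic began 66.

Carboniferous → Lopingian → Cretaceous → Cenozoic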